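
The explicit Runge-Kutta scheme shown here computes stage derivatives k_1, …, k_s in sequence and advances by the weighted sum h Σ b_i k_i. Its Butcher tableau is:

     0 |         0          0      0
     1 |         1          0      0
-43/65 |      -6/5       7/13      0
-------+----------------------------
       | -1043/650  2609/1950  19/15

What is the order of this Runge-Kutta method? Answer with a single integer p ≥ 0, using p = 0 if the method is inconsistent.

b = (-1043/650, 2609/1950, 19/15)
c = (0, 1, -43/65)
Ac = (0, 0, 7/13)
Σ b_i: (-1043/650)·1 + 2609/1950·1 + 19/15·1 = 1 ✓
b·c: 2609/1950·1 + 19/15·(-43/65) = 1/2 ✓
b·c²: 2609/1950·1 + 19/15·1849/4225 = 79949/42250 ≠ 1/3 ⇒ order 2.
b·Ac: 19/15·7/13 = 133/195 ≠ 1/6

2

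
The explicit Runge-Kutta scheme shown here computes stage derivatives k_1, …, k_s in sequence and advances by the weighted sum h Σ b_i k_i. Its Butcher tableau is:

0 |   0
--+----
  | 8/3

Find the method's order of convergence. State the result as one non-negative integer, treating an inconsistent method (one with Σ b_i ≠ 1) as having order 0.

b = (8/3)
c = (0)
Σ b_i: 8/3·1 = 8/3 ≠ 1 ⇒ order 0.

0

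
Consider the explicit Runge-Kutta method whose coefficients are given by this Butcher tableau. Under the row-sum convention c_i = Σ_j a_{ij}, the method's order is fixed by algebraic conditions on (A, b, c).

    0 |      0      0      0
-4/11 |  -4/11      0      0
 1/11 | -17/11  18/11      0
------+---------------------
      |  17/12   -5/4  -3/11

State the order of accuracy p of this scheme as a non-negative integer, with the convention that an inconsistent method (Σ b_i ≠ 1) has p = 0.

0

b = (17/12, -5/4, -3/11)
c = (0, -4/11, 1/11)
Ac = (0, 0, -72/121)
Σ b_i: 17/12·1 + (-5/4)·1 + (-3/11)·1 = -7/66 ≠ 1 ⇒ order 0.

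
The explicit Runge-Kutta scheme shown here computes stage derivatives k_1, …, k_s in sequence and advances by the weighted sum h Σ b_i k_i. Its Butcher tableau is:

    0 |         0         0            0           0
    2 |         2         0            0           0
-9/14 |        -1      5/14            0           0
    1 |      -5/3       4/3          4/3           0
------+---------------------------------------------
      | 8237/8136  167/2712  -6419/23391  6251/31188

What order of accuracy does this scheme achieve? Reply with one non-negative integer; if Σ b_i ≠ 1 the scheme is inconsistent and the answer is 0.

b = (8237/8136, 167/2712, -6419/23391, 6251/31188)
c = (0, 2, -9/14, 1)
Ac = (0, 0, 5/7, 38/21)
Σ b_i: 8237/8136·1 + 167/2712·1 + (-6419/23391)·1 + 6251/31188·1 = 1 ✓
b·c: 167/2712·2 + (-6419/23391)·(-9/14) + 6251/31188·1 = 1/2 ✓
b·c²: 167/2712·4 + (-6419/23391)·81/196 + 6251/31188·1 = 1/3 ✓
b·Ac: (-6419/23391)·5/7 + 6251/31188·38/21 = 1/6 ✓
b·c³: 167/2712·8 + (-6419/23391)·(-729/2744) + 6251/31188·1 = 4847/6328 ≠ 1/4 ⇒ order 3.
b·(c∘Ac): (-6419/23391)·(-45/98) + 6251/31188·38/21 = 497/1017 ≠ 1/8
b·Ac²: (-6419/23391)·10/7 + 6251/31188·865/147 = 171895/218316 ≠ 1/12
b·A²c: 6251/31188·20/21 = 4465/23391 ≠ 1/24

3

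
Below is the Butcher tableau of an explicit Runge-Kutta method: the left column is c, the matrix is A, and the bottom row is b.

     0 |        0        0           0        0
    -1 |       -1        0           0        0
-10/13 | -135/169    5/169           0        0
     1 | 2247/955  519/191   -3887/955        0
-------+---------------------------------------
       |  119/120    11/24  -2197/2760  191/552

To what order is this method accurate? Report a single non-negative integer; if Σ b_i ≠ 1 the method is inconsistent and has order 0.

4

b = (119/120, 11/24, -2197/2760, 191/552)
c = (0, -1, -10/13, 1)
Ac = (0, 0, -5/169, 79/191)
Σ b_i: 119/120·1 + 11/24·1 + (-2197/2760)·1 + 191/552·1 = 1 ✓
b·c: 11/24·(-1) + (-2197/2760)·(-10/13) + 191/552·1 = 1/2 ✓
b·c²: 11/24·1 + (-2197/2760)·100/169 + 191/552·1 = 1/3 ✓
b·Ac: (-2197/2760)·(-5/169) + 191/552·79/191 = 1/6 ✓
b·c³: 11/24·(-1) + (-2197/2760)·(-1000/2197) + 191/552·1 = 1/4 ✓
b·(c∘Ac): (-2197/2760)·50/2197 + 191/552·79/191 = 1/8 ✓
b·Ac²: (-2197/2760)·5/169 + 191/552·59/191 = 1/12 ✓
b·A²c: 191/552·23/191 = 1/24 ✓; 4 stages ⇒ order 4.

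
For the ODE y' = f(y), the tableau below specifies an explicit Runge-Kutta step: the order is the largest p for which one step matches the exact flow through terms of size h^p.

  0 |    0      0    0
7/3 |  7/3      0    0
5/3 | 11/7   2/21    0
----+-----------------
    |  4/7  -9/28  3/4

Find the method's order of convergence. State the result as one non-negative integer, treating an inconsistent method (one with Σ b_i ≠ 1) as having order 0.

b = (4/7, -9/28, 3/4)
c = (0, 7/3, 5/3)
Ac = (0, 0, 2/9)
Σ b_i: 4/7·1 + (-9/28)·1 + 3/4·1 = 1 ✓
b·c: (-9/28)·7/3 + 3/4·5/3 = 1/2 ✓
b·c²: (-9/28)·49/9 + 3/4·25/9 = 1/3 ✓
b·Ac: 3/4·2/9 = 1/6 ✓; 3 stages ⇒ order 3.

3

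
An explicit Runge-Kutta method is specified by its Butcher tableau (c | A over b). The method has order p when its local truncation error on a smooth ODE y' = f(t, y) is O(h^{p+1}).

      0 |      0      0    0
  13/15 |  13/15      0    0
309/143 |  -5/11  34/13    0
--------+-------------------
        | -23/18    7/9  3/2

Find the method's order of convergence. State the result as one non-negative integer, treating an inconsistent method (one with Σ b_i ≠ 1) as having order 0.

b = (-23/18, 7/9, 3/2)
c = (0, 13/15, 309/143)
Ac = (0, 0, 34/15)
Σ b_i: (-23/18)·1 + 7/9·1 + 3/2·1 = 1 ✓
b·c: 7/9·13/15 + 3/2·309/143 = 151171/38610 ≠ 1/2 ⇒ order 1.

1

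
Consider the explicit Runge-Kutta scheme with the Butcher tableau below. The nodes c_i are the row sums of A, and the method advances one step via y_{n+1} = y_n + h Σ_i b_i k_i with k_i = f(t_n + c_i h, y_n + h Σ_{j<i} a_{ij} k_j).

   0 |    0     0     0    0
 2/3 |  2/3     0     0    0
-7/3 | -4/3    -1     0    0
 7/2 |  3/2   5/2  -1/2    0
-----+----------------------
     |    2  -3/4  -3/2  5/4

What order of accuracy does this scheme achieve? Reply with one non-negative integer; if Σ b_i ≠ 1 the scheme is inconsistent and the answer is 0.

1

b = (2, -3/4, -3/2, 5/4)
c = (0, 2/3, -7/3, 7/2)
Ac = (0, 0, -2/3, 17/6)
Σ b_i: 2·1 + (-3/4)·1 + (-3/2)·1 + 5/4·1 = 1 ✓
b·c: (-3/4)·2/3 + (-3/2)·(-7/3) + 5/4·7/2 = 59/8 ≠ 1/2 ⇒ order 1.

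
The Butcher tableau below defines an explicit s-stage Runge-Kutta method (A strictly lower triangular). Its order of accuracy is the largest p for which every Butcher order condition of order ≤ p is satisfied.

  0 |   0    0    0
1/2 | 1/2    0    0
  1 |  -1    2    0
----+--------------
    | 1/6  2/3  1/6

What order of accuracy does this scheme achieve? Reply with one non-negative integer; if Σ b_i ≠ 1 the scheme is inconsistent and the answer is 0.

b = (1/6, 2/3, 1/6)
c = (0, 1/2, 1)
Ac = (0, 0, 1)
Σ b_i: 1/6·1 + 2/3·1 + 1/6·1 = 1 ✓
b·c: 2/3·1/2 + 1/6·1 = 1/2 ✓
b·c²: 2/3·1/4 + 1/6·1 = 1/3 ✓
b·Ac: 1/6·1 = 1/6 ✓; 3 stages ⇒ order 3.

3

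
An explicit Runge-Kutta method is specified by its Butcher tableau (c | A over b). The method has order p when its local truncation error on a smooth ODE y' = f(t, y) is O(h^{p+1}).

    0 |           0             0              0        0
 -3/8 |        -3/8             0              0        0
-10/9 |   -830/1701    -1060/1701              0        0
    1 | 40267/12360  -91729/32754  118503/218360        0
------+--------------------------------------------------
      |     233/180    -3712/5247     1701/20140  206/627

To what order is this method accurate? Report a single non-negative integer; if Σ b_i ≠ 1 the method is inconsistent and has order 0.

4

b = (233/180, -3712/5247, 1701/20140, 206/627)
c = (0, -3/8, -10/9, 1)
Ac = (0, 0, 265/1134, 737/1648)
Σ b_i: 233/180·1 + (-3712/5247)·1 + 1701/20140·1 + 206/627·1 = 1 ✓
b·c: (-3712/5247)·(-3/8) + 1701/20140·(-10/9) + 206/627·1 = 1/2 ✓
b·c²: (-3712/5247)·9/64 + 1701/20140·100/81 + 206/627·1 = 1/3 ✓
b·Ac: 1701/20140·265/1134 + 206/627·737/1648 = 1/6 ✓
b·c³: (-3712/5247)·(-27/512) + 1701/20140·(-1000/729) + 206/627·1 = 1/4 ✓
b·(c∘Ac): 1701/20140·(-1325/5103) + 206/627·737/1648 = 1/8 ✓
b·Ac²: 1701/20140·(-265/3024) + 206/627·3641/13184 = 1/12 ✓
b·A²c: 206/627·209/1648 = 1/24 ✓; 4 stages ⇒ order 4.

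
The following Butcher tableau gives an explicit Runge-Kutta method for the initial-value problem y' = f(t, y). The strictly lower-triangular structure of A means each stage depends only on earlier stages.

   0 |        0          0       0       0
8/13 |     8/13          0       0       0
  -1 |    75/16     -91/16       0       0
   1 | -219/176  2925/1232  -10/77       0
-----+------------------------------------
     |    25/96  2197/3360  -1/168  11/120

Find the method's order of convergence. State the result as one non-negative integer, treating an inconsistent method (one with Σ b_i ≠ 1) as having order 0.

4

b = (25/96, 2197/3360, -1/168, 11/120)
c = (0, 8/13, -1, 1)
Ac = (0, 0, -7/2, 35/22)
Σ b_i: 25/96·1 + 2197/3360·1 + (-1/168)·1 + 11/120·1 = 1 ✓
b·c: 2197/3360·8/13 + (-1/168)·(-1) + 11/120·1 = 1/2 ✓
b·c²: 2197/3360·64/169 + (-1/168)·1 + 11/120·1 = 1/3 ✓
b·Ac: (-1/168)·(-7/2) + 11/120·35/22 = 1/6 ✓
b·c³: 2197/3360·512/2197 + (-1/168)·(-1) + 11/120·1 = 1/4 ✓
b·(c∘Ac): (-1/168)·7/2 + 11/120·35/22 = 1/8 ✓
b·Ac²: (-1/168)·(-28/13) + 11/120·10/13 = 1/12 ✓
b·A²c: 11/120·5/11 = 1/24 ✓; 4 stages ⇒ order 4.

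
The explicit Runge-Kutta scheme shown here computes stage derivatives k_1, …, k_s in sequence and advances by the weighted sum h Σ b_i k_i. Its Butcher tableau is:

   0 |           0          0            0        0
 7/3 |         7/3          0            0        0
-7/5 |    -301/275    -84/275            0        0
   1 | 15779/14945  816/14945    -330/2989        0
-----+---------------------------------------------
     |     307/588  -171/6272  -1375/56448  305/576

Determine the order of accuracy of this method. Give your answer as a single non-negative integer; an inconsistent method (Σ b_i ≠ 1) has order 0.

b = (307/588, -171/6272, -1375/56448, 305/576)
c = (0, 7/3, -7/5, 1)
Ac = (0, 0, -196/275, 86/305)
Σ b_i: 307/588·1 + (-171/6272)·1 + (-1375/56448)·1 + 305/576·1 = 1 ✓
b·c: (-171/6272)·7/3 + (-1375/56448)·(-7/5) + 305/576·1 = 1/2 ✓
b·c²: (-171/6272)·49/9 + (-1375/56448)·49/25 + 305/576·1 = 1/3 ✓
b·Ac: (-1375/56448)·(-196/275) + 305/576·86/305 = 1/6 ✓
b·c³: (-171/6272)·343/27 + (-1375/56448)·(-343/125) + 305/576·1 = 1/4 ✓
b·(c∘Ac): (-1375/56448)·1372/1375 + 305/576·86/305 = 1/8 ✓
b·Ac²: (-1375/56448)·(-1372/825) + 305/576·74/915 = 1/12 ✓
b·A²c: 305/576·24/305 = 1/24 ✓; 4 stages ⇒ order 4.

4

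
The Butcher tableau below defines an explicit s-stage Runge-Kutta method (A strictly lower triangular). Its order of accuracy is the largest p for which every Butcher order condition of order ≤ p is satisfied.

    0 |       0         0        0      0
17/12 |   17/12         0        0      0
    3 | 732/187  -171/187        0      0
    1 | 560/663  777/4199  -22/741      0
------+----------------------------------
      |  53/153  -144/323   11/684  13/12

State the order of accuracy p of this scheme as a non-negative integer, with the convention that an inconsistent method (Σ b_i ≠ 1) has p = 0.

b = (53/153, -144/323, 11/684, 13/12)
c = (0, 17/12, 3, 1)
Ac = (0, 0, -57/44, 9/52)
Σ b_i: 53/153·1 + (-144/323)·1 + 11/684·1 + 13/12·1 = 1 ✓
b·c: (-144/323)·17/12 + 11/684·3 + 13/12·1 = 1/2 ✓
b·c²: (-144/323)·289/144 + 11/684·9 + 13/12·1 = 1/3 ✓
b·Ac: 11/684·(-57/44) + 13/12·9/52 = 1/6 ✓
b·c³: (-144/323)·4913/1728 + 11/684·27 + 13/12·1 = 1/4 ✓
b·(c∘Ac): 11/684·(-171/44) + 13/12·9/52 = 1/8 ✓
b·Ac²: 11/684·(-323/176) + 13/12·5/48 = 1/12 ✓
b·A²c: 13/12·1/26 = 1/24 ✓; 4 stages ⇒ order 4.

4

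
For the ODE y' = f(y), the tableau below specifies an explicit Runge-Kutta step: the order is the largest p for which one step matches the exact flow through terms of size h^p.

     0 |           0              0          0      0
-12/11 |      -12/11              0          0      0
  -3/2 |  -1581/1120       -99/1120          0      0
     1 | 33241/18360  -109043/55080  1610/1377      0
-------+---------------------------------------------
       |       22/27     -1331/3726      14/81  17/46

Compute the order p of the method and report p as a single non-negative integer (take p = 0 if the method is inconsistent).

4

b = (22/27, -1331/3726, 14/81, 17/46)
c = (0, -12/11, -3/2, 1)
Ac = (0, 0, 27/280, 69/170)
Σ b_i: 22/27·1 + (-1331/3726)·1 + 14/81·1 + 17/46·1 = 1 ✓
b·c: (-1331/3726)·(-12/11) + 14/81·(-3/2) + 17/46·1 = 1/2 ✓
b·c²: (-1331/3726)·144/121 + 14/81·9/4 + 17/46·1 = 1/3 ✓
b·Ac: 14/81·27/280 + 17/46·69/170 = 1/6 ✓
b·c³: (-1331/3726)·(-1728/1331) + 14/81·(-27/8) + 17/46·1 = 1/4 ✓
b·(c∘Ac): 14/81·(-81/560) + 17/46·69/170 = 1/8 ✓
b·Ac²: 14/81·(-81/770) + 17/46·1541/5610 = 1/12 ✓
b·A²c: 17/46·23/204 = 1/24 ✓; 4 stages ⇒ order 4.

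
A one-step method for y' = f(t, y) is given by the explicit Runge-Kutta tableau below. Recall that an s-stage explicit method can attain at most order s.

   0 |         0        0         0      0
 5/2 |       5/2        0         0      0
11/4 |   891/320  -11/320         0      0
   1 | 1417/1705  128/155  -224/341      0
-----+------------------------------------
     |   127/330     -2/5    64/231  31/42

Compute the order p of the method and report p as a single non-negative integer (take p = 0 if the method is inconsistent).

4

b = (127/330, -2/5, 64/231, 31/42)
c = (0, 5/2, 11/4, 1)
Ac = (0, 0, -11/128, 8/31)
Σ b_i: 127/330·1 + (-2/5)·1 + 64/231·1 + 31/42·1 = 1 ✓
b·c: (-2/5)·5/2 + 64/231·11/4 + 31/42·1 = 1/2 ✓
b·c²: (-2/5)·25/4 + 64/231·121/16 + 31/42·1 = 1/3 ✓
b·Ac: 64/231·(-11/128) + 31/42·8/31 = 1/6 ✓
b·c³: (-2/5)·125/8 + 64/231·1331/64 + 31/42·1 = 1/4 ✓
b·(c∘Ac): 64/231·(-121/512) + 31/42·8/31 = 1/8 ✓
b·Ac²: 64/231·(-55/256) + 31/42·6/31 = 1/12 ✓
b·A²c: 31/42·7/124 = 1/24 ✓; 4 stages ⇒ order 4.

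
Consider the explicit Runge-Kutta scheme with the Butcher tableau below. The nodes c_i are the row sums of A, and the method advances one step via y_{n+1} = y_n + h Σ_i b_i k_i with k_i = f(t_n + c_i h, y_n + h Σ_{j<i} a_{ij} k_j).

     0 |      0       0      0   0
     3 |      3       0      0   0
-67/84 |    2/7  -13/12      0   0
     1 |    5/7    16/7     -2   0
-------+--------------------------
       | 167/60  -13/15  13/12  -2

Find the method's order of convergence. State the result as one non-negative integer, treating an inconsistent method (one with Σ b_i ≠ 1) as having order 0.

1

b = (167/60, -13/15, 13/12, -2)
c = (0, 3, -67/84, 1)
Ac = (0, 0, -13/4, 355/42)
Σ b_i: 167/60·1 + (-13/15)·1 + 13/12·1 + (-2)·1 = 1 ✓
b·c: (-13/15)·3 + 13/12·(-67/84) + (-2)·1 = -27539/5040 ≠ 1/2 ⇒ order 1.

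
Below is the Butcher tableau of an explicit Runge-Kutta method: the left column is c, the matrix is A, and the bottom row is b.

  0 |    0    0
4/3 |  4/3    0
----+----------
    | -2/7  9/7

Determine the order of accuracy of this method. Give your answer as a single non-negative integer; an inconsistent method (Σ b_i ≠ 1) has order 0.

b = (-2/7, 9/7)
c = (0, 4/3)
Σ b_i: (-2/7)·1 + 9/7·1 = 1 ✓
b·c: 9/7·4/3 = 12/7 ≠ 1/2 ⇒ order 1.

1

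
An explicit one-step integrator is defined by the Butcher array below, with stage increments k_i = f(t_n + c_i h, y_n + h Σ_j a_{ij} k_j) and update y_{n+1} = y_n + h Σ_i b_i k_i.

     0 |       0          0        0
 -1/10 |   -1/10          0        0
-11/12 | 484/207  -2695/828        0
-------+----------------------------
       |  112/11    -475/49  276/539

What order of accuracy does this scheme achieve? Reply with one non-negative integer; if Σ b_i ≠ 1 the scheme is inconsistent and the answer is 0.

b = (112/11, -475/49, 276/539)
c = (0, -1/10, -11/12)
Ac = (0, 0, 539/1656)
Σ b_i: 112/11·1 + (-475/49)·1 + 276/539·1 = 1 ✓
b·c: (-475/49)·(-1/10) + 276/539·(-11/12) = 1/2 ✓
b·c²: (-475/49)·1/100 + 276/539·121/144 = 1/3 ✓
b·Ac: 276/539·539/1656 = 1/6 ✓; 3 stages ⇒ order 3.

3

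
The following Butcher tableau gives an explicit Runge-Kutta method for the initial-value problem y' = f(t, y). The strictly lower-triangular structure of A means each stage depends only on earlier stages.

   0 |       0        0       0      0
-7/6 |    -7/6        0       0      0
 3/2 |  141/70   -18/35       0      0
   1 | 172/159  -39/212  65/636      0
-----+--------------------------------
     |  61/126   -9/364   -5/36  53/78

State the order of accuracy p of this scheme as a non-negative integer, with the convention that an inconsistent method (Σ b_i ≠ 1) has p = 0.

b = (61/126, -9/364, -5/36, 53/78)
c = (0, -7/6, 3/2, 1)
Ac = (0, 0, 3/5, 39/106)
Σ b_i: 61/126·1 + (-9/364)·1 + (-5/36)·1 + 53/78·1 = 1 ✓
b·c: (-9/364)·(-7/6) + (-5/36)·3/2 + 53/78·1 = 1/2 ✓
b·c²: (-9/364)·49/36 + (-5/36)·9/4 + 53/78·1 = 1/3 ✓
b·Ac: (-5/36)·3/5 + 53/78·39/106 = 1/6 ✓
b·c³: (-9/364)·(-343/216) + (-5/36)·27/8 + 53/78·1 = 1/4 ✓
b·(c∘Ac): (-5/36)·9/10 + 53/78·39/106 = 1/8 ✓
b·Ac²: (-5/36)·(-7/10) + 53/78·(-13/636) = 1/12 ✓
b·A²c: 53/78·13/212 = 1/24 ✓; 4 stages ⇒ order 4.

4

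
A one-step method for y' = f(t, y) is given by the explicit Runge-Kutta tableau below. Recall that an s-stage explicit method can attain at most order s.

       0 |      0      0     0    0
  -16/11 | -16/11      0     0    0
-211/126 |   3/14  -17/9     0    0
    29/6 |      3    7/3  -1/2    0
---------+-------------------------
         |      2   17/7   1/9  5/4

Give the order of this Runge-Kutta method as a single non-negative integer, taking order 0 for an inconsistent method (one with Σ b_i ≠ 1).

0

b = (2, 17/7, 1/9, 5/4)
c = (0, -16/11, -211/126, 29/6)
Ac = (0, 0, 272/99, -7087/2772)
Σ b_i: 2·1 + 17/7·1 + 1/9·1 + 5/4·1 = 1459/252 ≠ 1 ⇒ order 0.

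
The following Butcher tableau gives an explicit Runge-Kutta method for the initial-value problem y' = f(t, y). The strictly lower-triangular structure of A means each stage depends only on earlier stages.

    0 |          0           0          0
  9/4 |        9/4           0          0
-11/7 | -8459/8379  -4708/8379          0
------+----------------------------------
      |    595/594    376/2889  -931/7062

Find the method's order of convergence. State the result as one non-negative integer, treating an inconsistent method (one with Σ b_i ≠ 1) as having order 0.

3

b = (595/594, 376/2889, -931/7062)
c = (0, 9/4, -11/7)
Ac = (0, 0, -1177/931)
Σ b_i: 595/594·1 + 376/2889·1 + (-931/7062)·1 = 1 ✓
b·c: 376/2889·9/4 + (-931/7062)·(-11/7) = 1/2 ✓
b·c²: 376/2889·81/16 + (-931/7062)·121/49 = 1/3 ✓
b·Ac: (-931/7062)·(-1177/931) = 1/6 ✓; 3 stages ⇒ order 3.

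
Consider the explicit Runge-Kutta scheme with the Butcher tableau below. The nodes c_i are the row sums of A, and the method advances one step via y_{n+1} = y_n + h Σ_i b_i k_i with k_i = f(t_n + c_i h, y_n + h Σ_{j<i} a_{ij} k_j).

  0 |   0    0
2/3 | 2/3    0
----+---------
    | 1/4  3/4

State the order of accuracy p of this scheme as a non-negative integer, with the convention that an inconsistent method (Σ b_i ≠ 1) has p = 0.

b = (1/4, 3/4)
c = (0, 2/3)
Σ b_i: 1/4·1 + 3/4·1 = 1 ✓
b·c: 3/4·2/3 = 1/2 ✓; 2 stages ⇒ order 2.

2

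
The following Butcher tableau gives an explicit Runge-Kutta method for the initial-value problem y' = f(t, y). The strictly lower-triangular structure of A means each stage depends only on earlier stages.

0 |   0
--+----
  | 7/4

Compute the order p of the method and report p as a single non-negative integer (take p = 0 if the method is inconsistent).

b = (7/4)
c = (0)
Σ b_i: 7/4·1 = 7/4 ≠ 1 ⇒ order 0.

0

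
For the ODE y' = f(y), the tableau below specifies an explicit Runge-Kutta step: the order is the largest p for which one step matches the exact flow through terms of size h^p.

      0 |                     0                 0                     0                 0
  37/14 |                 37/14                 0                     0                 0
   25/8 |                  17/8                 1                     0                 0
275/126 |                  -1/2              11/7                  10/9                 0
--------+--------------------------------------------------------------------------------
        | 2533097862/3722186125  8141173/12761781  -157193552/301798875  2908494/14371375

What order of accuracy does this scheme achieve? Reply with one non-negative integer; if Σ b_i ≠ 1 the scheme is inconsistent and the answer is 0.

b = (2533097862/3722186125, 8141173/12761781, -157193552/301798875, 2908494/14371375)
c = (0, 37/14, 25/8, 275/126)
Ac = (0, 0, 37/14, 13451/1764)
Σ b_i: 2533097862/3722186125·1 + 8141173/12761781·1 + (-157193552/301798875)·1 + 2908494/14371375·1 = 1 ✓
b·c: 8141173/12761781·37/14 + (-157193552/301798875)·25/8 + 2908494/14371375·275/126 = 1/2 ✓
b·c²: 8141173/12761781·1369/196 + (-157193552/301798875)·625/64 + 2908494/14371375·75625/15876 = 1/3 ✓
b·Ac: (-157193552/301798875)·37/14 + 2908494/14371375·13451/1764 = 1/6 ✓
b·c³: 8141173/12761781·50653/2744 + (-157193552/301798875)·15625/512 + 2908494/14371375·20796875/2000376 = -68662348493/34071885792 ≠ 1/4 ⇒ order 3.
b·(c∘Ac): (-157193552/301798875)·925/112 + 2908494/14371375·3699025/222264 = -736318357/788701060 ≠ 1/8
b·Ac²: (-157193552/301798875)·1369/196 + 2908494/14371375·2156123/98784 = 30103931/38630256 ≠ 1/12
b·A²c: 2908494/14371375·185/63 = 11957142/20119925 ≠ 1/24

3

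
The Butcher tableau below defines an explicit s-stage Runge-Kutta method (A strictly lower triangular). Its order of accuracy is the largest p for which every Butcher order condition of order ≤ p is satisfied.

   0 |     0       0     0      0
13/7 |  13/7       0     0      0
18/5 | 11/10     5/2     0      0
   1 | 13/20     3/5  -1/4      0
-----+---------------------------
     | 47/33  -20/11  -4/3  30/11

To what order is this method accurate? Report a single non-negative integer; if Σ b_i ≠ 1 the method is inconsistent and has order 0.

1

b = (47/33, -20/11, -4/3, 30/11)
c = (0, 13/7, 18/5, 1)
Ac = (0, 0, 65/14, 3/14)
Σ b_i: 47/33·1 + (-20/11)·1 + (-4/3)·1 + 30/11·1 = 1 ✓
b·c: (-20/11)·13/7 + (-4/3)·18/5 + 30/11·1 = -2098/385 ≠ 1/2 ⇒ order 1.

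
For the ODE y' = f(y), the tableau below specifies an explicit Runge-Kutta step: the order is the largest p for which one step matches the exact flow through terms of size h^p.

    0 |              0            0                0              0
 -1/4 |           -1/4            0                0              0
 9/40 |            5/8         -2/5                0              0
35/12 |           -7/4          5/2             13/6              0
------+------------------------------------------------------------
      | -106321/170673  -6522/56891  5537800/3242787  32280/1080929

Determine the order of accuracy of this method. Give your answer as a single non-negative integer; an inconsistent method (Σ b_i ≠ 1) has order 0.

3

b = (-106321/170673, -6522/56891, 5537800/3242787, 32280/1080929)
c = (0, -1/4, 9/40, 35/12)
Ac = (0, 0, 1/10, -11/80)
Σ b_i: (-106321/170673)·1 + (-6522/56891)·1 + 5537800/3242787·1 + 32280/1080929·1 = 1 ✓
b·c: (-6522/56891)·(-1/4) + 5537800/3242787·9/40 + 32280/1080929·35/12 = 1/2 ✓
b·c²: (-6522/56891)·1/16 + 5537800/3242787·81/1600 + 32280/1080929·1225/144 = 1/3 ✓
b·Ac: 5537800/3242787·1/10 + 32280/1080929·(-11/80) = 1/6 ✓
b·c³: (-6522/56891)·(-1/64) + 5537800/3242787·729/64000 + 32280/1080929·42875/1728 = 124884587/163846080 ≠ 1/4 ⇒ order 3.
b·(c∘Ac): 5537800/3242787·9/400 + 32280/1080929·(-77/192) = 12037/455128 ≠ 1/8
b·Ac²: 5537800/3242787·(-1/40) + 32280/1080929·851/3200 = -474491/13653840 ≠ 1/12
b·A²c: 32280/1080929·13/60 = 6994/1080929 ≠ 1/24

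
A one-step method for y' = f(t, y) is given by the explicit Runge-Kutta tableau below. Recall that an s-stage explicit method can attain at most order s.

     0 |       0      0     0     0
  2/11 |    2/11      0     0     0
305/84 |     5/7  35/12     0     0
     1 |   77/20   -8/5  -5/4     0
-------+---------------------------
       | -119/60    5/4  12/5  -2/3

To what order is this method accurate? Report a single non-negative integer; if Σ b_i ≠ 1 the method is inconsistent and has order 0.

b = (-119/60, 5/4, 12/5, -2/3)
c = (0, 2/11, 305/84, 1)
Ac = (0, 0, 35/66, -89251/18480)
Σ b_i: (-119/60)·1 + 5/4·1 + 12/5·1 + (-2/3)·1 = 1 ✓
b·c: 5/4·2/11 + 12/5·305/84 + (-2/3)·1 = 3823/462 ≠ 1/2 ⇒ order 1.

1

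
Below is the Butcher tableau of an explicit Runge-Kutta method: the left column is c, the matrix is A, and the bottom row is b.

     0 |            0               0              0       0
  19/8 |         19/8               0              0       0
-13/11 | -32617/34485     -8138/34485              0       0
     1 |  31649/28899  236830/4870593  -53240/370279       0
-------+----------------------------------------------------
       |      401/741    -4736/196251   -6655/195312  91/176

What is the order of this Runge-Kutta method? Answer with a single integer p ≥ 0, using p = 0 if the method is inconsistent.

b = (401/741, -4736/196251, -6655/195312, 91/176)
c = (0, 19/8, -13/11, 1)
Ac = (0, 0, -4069/7260, 935/3276)
Σ b_i: 401/741·1 + (-4736/196251)·1 + (-6655/195312)·1 + 91/176·1 = 1 ✓
b·c: (-4736/196251)·19/8 + (-6655/195312)·(-13/11) + 91/176·1 = 1/2 ✓
b·c²: (-4736/196251)·361/64 + (-6655/195312)·169/121 + 91/176·1 = 1/3 ✓
b·Ac: (-6655/195312)·(-4069/7260) + 91/176·935/3276 = 1/6 ✓
b·c³: (-4736/196251)·6859/512 + (-6655/195312)·(-2197/1331) + 91/176·1 = 1/4 ✓
b·(c∘Ac): (-6655/195312)·52897/79860 + 91/176·935/3276 = 1/8 ✓
b·Ac²: (-6655/195312)·(-77311/58080) + 91/176·275/3744 = 1/12 ✓
b·A²c: 91/176·22/273 = 1/24 ✓; 4 stages ⇒ order 4.

4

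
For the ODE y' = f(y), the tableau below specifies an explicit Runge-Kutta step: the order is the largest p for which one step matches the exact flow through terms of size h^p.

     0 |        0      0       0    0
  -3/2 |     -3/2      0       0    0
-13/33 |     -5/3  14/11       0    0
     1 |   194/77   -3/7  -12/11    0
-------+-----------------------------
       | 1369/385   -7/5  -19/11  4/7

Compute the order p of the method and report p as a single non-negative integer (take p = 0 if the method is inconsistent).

1

b = (1369/385, -7/5, -19/11, 4/7)
c = (0, -3/2, -13/33, 1)
Ac = (0, 0, -21/11, 1817/1694)
Σ b_i: 1369/385·1 + (-7/5)·1 + (-19/11)·1 + 4/7·1 = 1 ✓
b·c: (-7/5)·(-3/2) + (-19/11)·(-13/33) + 4/7·1 = 85171/25410 ≠ 1/2 ⇒ order 1.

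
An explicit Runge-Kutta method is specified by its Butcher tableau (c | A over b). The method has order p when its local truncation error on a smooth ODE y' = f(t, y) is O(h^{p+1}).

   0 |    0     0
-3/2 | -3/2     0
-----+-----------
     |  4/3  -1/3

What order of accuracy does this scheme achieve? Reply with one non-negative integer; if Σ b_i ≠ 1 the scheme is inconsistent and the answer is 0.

2

b = (4/3, -1/3)
c = (0, -3/2)
Σ b_i: 4/3·1 + (-1/3)·1 = 1 ✓
b·c: (-1/3)·(-3/2) = 1/2 ✓; 2 stages ⇒ order 2.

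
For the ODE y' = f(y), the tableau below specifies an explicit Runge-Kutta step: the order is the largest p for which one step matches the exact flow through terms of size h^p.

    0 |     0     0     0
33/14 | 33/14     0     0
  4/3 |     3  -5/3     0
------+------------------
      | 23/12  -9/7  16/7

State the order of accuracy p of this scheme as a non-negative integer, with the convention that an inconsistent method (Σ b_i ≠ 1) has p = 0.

b = (23/12, -9/7, 16/7)
c = (0, 33/14, 4/3)
Ac = (0, 0, -55/14)
Σ b_i: 23/12·1 + (-9/7)·1 + 16/7·1 = 35/12 ≠ 1 ⇒ order 0.

0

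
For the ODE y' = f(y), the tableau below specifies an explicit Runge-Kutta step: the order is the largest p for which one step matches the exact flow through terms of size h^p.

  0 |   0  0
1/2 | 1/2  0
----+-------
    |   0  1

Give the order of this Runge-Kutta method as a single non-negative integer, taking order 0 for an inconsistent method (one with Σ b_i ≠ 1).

b = (0, 1)
c = (0, 1/2)
Σ b_i: 1·1 = 1 ✓
b·c: 1·1/2 = 1/2 ✓; 2 stages ⇒ order 2.

2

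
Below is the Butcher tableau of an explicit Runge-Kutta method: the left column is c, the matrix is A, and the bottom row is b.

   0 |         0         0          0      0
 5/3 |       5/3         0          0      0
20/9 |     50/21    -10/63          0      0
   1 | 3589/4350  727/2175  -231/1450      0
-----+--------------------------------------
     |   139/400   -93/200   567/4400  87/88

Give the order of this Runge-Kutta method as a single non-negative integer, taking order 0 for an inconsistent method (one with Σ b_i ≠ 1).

b = (139/400, -93/200, 567/4400, 87/88)
c = (0, 5/3, 20/9, 1)
Ac = (0, 0, -50/189, 53/261)
Σ b_i: 139/400·1 + (-93/200)·1 + 567/4400·1 + 87/88·1 = 1 ✓
b·c: (-93/200)·5/3 + 567/4400·20/9 + 87/88·1 = 1/2 ✓
b·c²: (-93/200)·25/9 + 567/4400·400/81 + 87/88·1 = 1/3 ✓
b·Ac: 567/4400·(-50/189) + 87/88·53/261 = 1/6 ✓
b·c³: (-93/200)·125/27 + 567/4400·8000/729 + 87/88·1 = 1/4 ✓
b·(c∘Ac): 567/4400·(-1000/1701) + 87/88·53/261 = 1/8 ✓
b·Ac²: 567/4400·(-250/567) + 87/88·37/261 = 1/12 ✓
b·A²c: 87/88·11/261 = 1/24 ✓; 4 stages ⇒ order 4.

4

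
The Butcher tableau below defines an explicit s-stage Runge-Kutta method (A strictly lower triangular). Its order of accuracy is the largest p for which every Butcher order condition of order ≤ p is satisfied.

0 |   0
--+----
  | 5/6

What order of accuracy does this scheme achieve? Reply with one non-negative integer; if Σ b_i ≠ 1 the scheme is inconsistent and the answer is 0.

b = (5/6)
c = (0)
Σ b_i: 5/6·1 = 5/6 ≠ 1 ⇒ order 0.

0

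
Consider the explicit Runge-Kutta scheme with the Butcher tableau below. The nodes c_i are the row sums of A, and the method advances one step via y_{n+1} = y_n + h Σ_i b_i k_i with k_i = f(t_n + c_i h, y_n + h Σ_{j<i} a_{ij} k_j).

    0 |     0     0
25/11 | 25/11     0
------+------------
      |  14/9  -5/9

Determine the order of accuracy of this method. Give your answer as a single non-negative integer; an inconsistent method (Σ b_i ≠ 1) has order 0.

1

b = (14/9, -5/9)
c = (0, 25/11)
Σ b_i: 14/9·1 + (-5/9)·1 = 1 ✓
b·c: (-5/9)·25/11 = -125/99 ≠ 1/2 ⇒ order 1.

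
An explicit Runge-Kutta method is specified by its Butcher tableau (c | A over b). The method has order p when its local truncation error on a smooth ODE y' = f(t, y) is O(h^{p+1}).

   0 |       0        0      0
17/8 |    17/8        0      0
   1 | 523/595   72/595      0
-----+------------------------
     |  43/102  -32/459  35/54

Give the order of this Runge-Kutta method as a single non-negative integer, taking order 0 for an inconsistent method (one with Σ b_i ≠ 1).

b = (43/102, -32/459, 35/54)
c = (0, 17/8, 1)
Ac = (0, 0, 9/35)
Σ b_i: 43/102·1 + (-32/459)·1 + 35/54·1 = 1 ✓
b·c: (-32/459)·17/8 + 35/54·1 = 1/2 ✓
b·c²: (-32/459)·289/64 + 35/54·1 = 1/3 ✓
b·Ac: 35/54·9/35 = 1/6 ✓; 3 stages ⇒ order 3.

3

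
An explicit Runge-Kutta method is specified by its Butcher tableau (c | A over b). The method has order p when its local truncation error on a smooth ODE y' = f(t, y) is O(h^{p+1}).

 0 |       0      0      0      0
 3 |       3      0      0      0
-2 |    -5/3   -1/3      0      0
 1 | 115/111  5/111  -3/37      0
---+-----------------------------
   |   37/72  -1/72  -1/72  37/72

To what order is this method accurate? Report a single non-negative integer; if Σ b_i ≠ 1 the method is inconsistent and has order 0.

b = (37/72, -1/72, -1/72, 37/72)
c = (0, 3, -2, 1)
Ac = (0, 0, -1, 11/37)
Σ b_i: 37/72·1 + (-1/72)·1 + (-1/72)·1 + 37/72·1 = 1 ✓
b·c: (-1/72)·3 + (-1/72)·(-2) + 37/72·1 = 1/2 ✓
b·c²: (-1/72)·9 + (-1/72)·4 + 37/72·1 = 1/3 ✓
b·Ac: (-1/72)·(-1) + 37/72·11/37 = 1/6 ✓
b·c³: (-1/72)·27 + (-1/72)·(-8) + 37/72·1 = 1/4 ✓
b·(c∘Ac): (-1/72)·2 + 37/72·11/37 = 1/8 ✓
b·Ac²: (-1/72)·(-3) + 37/72·3/37 = 1/12 ✓
b·A²c: 37/72·3/37 = 1/24 ✓; 4 stages ⇒ order 4.

4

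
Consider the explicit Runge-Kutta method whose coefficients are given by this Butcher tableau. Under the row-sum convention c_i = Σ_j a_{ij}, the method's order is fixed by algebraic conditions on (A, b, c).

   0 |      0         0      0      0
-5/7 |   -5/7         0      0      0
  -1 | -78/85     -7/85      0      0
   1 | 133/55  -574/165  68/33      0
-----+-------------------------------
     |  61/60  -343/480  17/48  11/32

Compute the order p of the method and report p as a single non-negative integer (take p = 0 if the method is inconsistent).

b = (61/60, -343/480, 17/48, 11/32)
c = (0, -5/7, -1, 1)
Ac = (0, 0, 1/17, 14/33)
Σ b_i: 61/60·1 + (-343/480)·1 + 17/48·1 + 11/32·1 = 1 ✓
b·c: (-343/480)·(-5/7) + 17/48·(-1) + 11/32·1 = 1/2 ✓
b·c²: (-343/480)·25/49 + 17/48·1 + 11/32·1 = 1/3 ✓
b·Ac: 17/48·1/17 + 11/32·14/33 = 1/6 ✓
b·c³: (-343/480)·(-125/343) + 17/48·(-1) + 11/32·1 = 1/4 ✓
b·(c∘Ac): 17/48·(-1/17) + 11/32·14/33 = 1/8 ✓
b·Ac²: 17/48·(-5/119) + 11/32·2/7 = 1/12 ✓
b·A²c: 11/32·4/33 = 1/24 ✓; 4 stages ⇒ order 4.

4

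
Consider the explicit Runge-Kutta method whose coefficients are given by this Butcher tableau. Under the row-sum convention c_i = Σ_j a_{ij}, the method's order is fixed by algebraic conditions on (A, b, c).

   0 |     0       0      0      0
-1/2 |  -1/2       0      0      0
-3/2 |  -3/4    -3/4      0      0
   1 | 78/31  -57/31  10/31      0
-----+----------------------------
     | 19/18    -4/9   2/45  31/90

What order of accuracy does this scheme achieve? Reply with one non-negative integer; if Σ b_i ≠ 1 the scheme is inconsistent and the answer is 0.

4

b = (19/18, -4/9, 2/45, 31/90)
c = (0, -1/2, -3/2, 1)
Ac = (0, 0, 3/8, 27/62)
Σ b_i: 19/18·1 + (-4/9)·1 + 2/45·1 + 31/90·1 = 1 ✓
b·c: (-4/9)·(-1/2) + 2/45·(-3/2) + 31/90·1 = 1/2 ✓
b·c²: (-4/9)·1/4 + 2/45·9/4 + 31/90·1 = 1/3 ✓
b·Ac: 2/45·3/8 + 31/90·27/62 = 1/6 ✓
b·c³: (-4/9)·(-1/8) + 2/45·(-27/8) + 31/90·1 = 1/4 ✓
b·(c∘Ac): 2/45·(-9/16) + 31/90·27/62 = 1/8 ✓
b·Ac²: 2/45·(-3/16) + 31/90·33/124 = 1/12 ✓
b·A²c: 31/90·15/124 = 1/24 ✓; 4 stages ⇒ order 4.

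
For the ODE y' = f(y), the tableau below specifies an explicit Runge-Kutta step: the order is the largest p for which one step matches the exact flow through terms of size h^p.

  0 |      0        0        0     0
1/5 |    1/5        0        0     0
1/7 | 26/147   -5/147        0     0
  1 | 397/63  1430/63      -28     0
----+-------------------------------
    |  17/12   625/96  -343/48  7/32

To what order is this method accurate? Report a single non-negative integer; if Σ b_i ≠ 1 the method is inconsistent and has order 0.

4

b = (17/12, 625/96, -343/48, 7/32)
c = (0, 1/5, 1/7, 1)
Ac = (0, 0, -1/147, 34/63)
Σ b_i: 17/12·1 + 625/96·1 + (-343/48)·1 + 7/32·1 = 1 ✓
b·c: 625/96·1/5 + (-343/48)·1/7 + 7/32·1 = 1/2 ✓
b·c²: 625/96·1/25 + (-343/48)·1/49 + 7/32·1 = 1/3 ✓
b·Ac: (-343/48)·(-1/147) + 7/32·34/63 = 1/6 ✓
b·c³: 625/96·1/125 + (-343/48)·1/343 + 7/32·1 = 1/4 ✓
b·(c∘Ac): (-343/48)·(-1/1029) + 7/32·34/63 = 1/8 ✓
b·Ac²: (-343/48)·(-1/735) + 7/32·106/315 = 1/12 ✓
b·A²c: 7/32·4/21 = 1/24 ✓; 4 stages ⇒ order 4.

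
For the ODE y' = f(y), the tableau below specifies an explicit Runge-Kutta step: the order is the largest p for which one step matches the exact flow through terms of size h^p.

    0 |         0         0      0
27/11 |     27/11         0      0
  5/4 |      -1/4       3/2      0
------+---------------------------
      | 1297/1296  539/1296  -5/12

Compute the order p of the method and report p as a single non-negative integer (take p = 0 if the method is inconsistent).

b = (1297/1296, 539/1296, -5/12)
c = (0, 27/11, 5/4)
Ac = (0, 0, 81/22)
Σ b_i: 1297/1296·1 + 539/1296·1 + (-5/12)·1 = 1 ✓
b·c: 539/1296·27/11 + (-5/12)·5/4 = 1/2 ✓
b·c²: 539/1296·729/121 + (-5/12)·25/16 = 3917/2112 ≠ 1/3 ⇒ order 2.
b·Ac: (-5/12)·81/22 = -135/88 ≠ 1/6

2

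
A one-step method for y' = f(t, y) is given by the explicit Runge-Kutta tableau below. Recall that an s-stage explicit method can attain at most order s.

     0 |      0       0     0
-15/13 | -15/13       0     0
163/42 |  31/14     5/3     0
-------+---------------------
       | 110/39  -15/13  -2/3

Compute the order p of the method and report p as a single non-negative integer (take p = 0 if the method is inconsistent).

b = (110/39, -15/13, -2/3)
c = (0, -15/13, 163/42)
Ac = (0, 0, -25/13)
Σ b_i: 110/39·1 + (-15/13)·1 + (-2/3)·1 = 1 ✓
b·c: (-15/13)·(-15/13) + (-2/3)·163/42 = -13372/10647 ≠ 1/2 ⇒ order 1.

1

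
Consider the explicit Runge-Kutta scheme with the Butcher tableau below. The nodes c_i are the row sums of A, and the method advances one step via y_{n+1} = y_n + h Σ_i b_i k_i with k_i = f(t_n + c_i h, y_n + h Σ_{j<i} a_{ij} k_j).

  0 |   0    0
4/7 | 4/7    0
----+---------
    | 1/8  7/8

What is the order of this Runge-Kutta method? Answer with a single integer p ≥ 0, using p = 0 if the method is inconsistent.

2

b = (1/8, 7/8)
c = (0, 4/7)
Σ b_i: 1/8·1 + 7/8·1 = 1 ✓
b·c: 7/8·4/7 = 1/2 ✓; 2 stages ⇒ order 2.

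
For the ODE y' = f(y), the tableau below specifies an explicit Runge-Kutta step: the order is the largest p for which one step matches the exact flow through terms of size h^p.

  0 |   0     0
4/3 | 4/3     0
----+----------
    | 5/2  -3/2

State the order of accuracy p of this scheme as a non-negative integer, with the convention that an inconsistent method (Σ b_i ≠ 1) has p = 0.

b = (5/2, -3/2)
c = (0, 4/3)
Σ b_i: 5/2·1 + (-3/2)·1 = 1 ✓
b·c: (-3/2)·4/3 = -2 ≠ 1/2 ⇒ order 1.

1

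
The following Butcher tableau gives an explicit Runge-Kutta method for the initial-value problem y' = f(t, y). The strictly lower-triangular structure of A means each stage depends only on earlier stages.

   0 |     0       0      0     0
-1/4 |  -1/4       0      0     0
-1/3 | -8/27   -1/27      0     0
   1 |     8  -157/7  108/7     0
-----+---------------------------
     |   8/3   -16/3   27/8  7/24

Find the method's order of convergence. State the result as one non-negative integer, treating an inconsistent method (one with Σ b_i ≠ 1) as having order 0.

b = (8/3, -16/3, 27/8, 7/24)
c = (0, -1/4, -1/3, 1)
Ac = (0, 0, 1/108, 13/28)
Σ b_i: 8/3·1 + (-16/3)·1 + 27/8·1 + 7/24·1 = 1 ✓
b·c: (-16/3)·(-1/4) + 27/8·(-1/3) + 7/24·1 = 1/2 ✓
b·c²: (-16/3)·1/16 + 27/8·1/9 + 7/24·1 = 1/3 ✓
b·Ac: 27/8·1/108 + 7/24·13/28 = 1/6 ✓
b·c³: (-16/3)·(-1/64) + 27/8·(-1/27) + 7/24·1 = 1/4 ✓
b·(c∘Ac): 27/8·(-1/324) + 7/24·13/28 = 1/8 ✓
b·Ac²: 27/8·(-1/432) + 7/24·5/16 = 1/12 ✓
b·A²c: 7/24·1/7 = 1/24 ✓; 4 stages ⇒ order 4.

4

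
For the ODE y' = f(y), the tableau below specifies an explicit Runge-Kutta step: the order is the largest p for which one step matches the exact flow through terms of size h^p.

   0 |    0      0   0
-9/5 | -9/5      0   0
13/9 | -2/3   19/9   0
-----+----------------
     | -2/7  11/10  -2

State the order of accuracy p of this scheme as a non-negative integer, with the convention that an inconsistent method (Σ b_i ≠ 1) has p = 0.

b = (-2/7, 11/10, -2)
c = (0, -9/5, 13/9)
Ac = (0, 0, -19/5)
Σ b_i: (-2/7)·1 + 11/10·1 + (-2)·1 = -83/70 ≠ 1 ⇒ order 0.

0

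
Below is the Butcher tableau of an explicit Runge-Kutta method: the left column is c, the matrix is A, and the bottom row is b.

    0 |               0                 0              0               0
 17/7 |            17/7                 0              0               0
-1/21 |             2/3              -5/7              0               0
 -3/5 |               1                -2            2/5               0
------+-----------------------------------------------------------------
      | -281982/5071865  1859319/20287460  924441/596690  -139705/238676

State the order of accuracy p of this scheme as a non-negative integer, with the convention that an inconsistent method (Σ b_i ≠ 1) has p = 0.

b = (-281982/5071865, 1859319/20287460, 924441/596690, -139705/238676)
c = (0, 17/7, -1/21, -3/5)
Ac = (0, 0, -85/49, -512/105)
Σ b_i: (-281982/5071865)·1 + 1859319/20287460·1 + 924441/596690·1 + (-139705/238676)·1 = 1 ✓
b·c: 1859319/20287460·17/7 + 924441/596690·(-1/21) + (-139705/238676)·(-3/5) = 1/2 ✓
b·c²: 1859319/20287460·289/49 + 924441/596690·1/441 + (-139705/238676)·9/25 = 1/3 ✓
b·Ac: 924441/596690·(-85/49) + (-139705/238676)·(-512/105) = 1/6 ✓
b·c³: 1859319/20287460·4913/343 + 924441/596690·(-1/9261) + (-139705/238676)·(-27/125) = 1893301181/1315701450 ≠ 1/4 ⇒ order 3.
b·(c∘Ac): 924441/596690·85/1029 + (-139705/238676)·512/175 = -46328487/29237810 ≠ 1/8
b·Ac²: 924441/596690·(-1445/343) + (-139705/238676)·(-26008/2205) = 19848901/52628058 ≠ 1/12
b·A²c: (-139705/238676)·(-34/49) = 2374985/5847562 ≠ 1/24

3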